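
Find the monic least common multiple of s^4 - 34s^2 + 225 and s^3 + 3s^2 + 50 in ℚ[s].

s^6 - 2s^5 - 24s^4 + 68s^3 - 115s^2 - 450s + 2250

Apply the Euclidean algorithm:
  s^4 - 34s^2 + 225 = (s - 3)(s^3 + 3s^2 + 50) + (-25s^2 - 50s + 375)
  s^3 + 3s^2 + 50 = (-(1/25)s - 1/25)(-25s^2 - 50s + 375) + (13s + 65)
  -25s^2 - 50s + 375 = (-(25/13)s + 75/13)(13s + 65) + (0)
Last nonzero remainder: 13s + 65. Dividing through by 13 gives the monic gcd s + 5.
Then lcm(f, g) = f·g / gcd(f, g); expanding and making the result monic gives the answer.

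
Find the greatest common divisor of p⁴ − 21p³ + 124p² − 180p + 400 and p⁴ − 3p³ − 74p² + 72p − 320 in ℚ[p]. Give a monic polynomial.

By polynomial division,
  p⁴ − 21p³ + 124p² − 180p + 400 = (p⁴ − 3p³ − 74p² + 72p − 320) + (−18p³ + 198p² − 252p + 720)
  p⁴ − 3p³ − 74p² + 72p − 320 = (−(1/18)p − 4/9)(−18p³ + 198p² − 252p + 720) + (0)
Last nonzero remainder: −18p³ + 198p² − 252p + 720. Dividing through by −18 gives the monic gcd p³ − 11p² + 14p − 40.

p³ − 11p² + 14p − 40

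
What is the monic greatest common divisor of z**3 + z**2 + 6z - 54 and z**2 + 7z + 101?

Repeated division with remainder:
  z**3 + z**2 + 6z - 54 = (z - 6)(z**2 + 7z + 101) + (-53z + 552)
  z**2 + 7z + 101 = (-(1/53)z - 923/2809)(-53z + 552) + (793205/2809)
  -53z + 552 = (-(148877/793205)z + 1550568/793205)(793205/2809) + (0)
The last nonzero remainder is the constant 793205/2809, so the polynomials are coprime and gcd = 1.

1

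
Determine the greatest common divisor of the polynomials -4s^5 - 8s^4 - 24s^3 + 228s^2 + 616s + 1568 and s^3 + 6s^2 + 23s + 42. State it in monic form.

s^2 + 3s + 14

By polynomial division,
  -4s^5 - 8s^4 - 24s^3 + 228s^2 + 616s + 1568 = (-4s^2 + 16s - 28)(s^3 + 6s^2 + 23s + 42) + (196s^2 + 588s + 2744)
  s^3 + 6s^2 + 23s + 42 = ((1/196)s + 3/196)(196s^2 + 588s + 2744) + (0)
Last nonzero remainder: 196s^2 + 588s + 2744. Dividing through by 196 gives the monic gcd s^2 + 3s + 14.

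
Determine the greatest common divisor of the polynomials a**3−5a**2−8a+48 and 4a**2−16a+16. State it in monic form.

Repeated division with remainder:
  a**3−5a**2−8a+48 = ((1/4)a−1/4)(4a**2−16a+16) + (−16a+52)
  4a**2−16a+16 = (−(1/4)a+3/16)(−16a+52) + (25/4)
  −16a+52 = (−(64/25)a+208/25)(25/4) + (0)
The last nonzero remainder is the constant 25/4, so the polynomials are coprime and gcd = 1.

1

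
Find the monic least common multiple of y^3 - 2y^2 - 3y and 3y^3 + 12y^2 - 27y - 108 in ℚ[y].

Repeated division with remainder:
  y^3 - 2y^2 - 3y = (1/3)(3y^3 + 12y^2 - 27y - 108) + (-6y^2 + 6y + 36)
  3y^3 + 12y^2 - 27y - 108 = (-(1/2)y - 5/2)(-6y^2 + 6y + 36) + (6y - 18)
  -6y^2 + 6y + 36 = (-y - 2)(6y - 18) + (0)
Last nonzero remainder: 6y - 18. Dividing through by 6 gives the monic gcd y - 3.
Then lcm(f, g) = f·g / gcd(f, g); expanding and making the result monic gives the answer.

y^5 + 5y^4 - 5y^3 - 45y^2 - 36y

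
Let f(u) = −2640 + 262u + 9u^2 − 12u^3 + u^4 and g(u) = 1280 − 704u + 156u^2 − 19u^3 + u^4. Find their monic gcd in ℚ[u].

40 − 7u + u^2

Apply the Euclidean algorithm:
  u^4 − 12u^3 + 9u^2 + 262u − 2640 = (u^4 − 19u^3 + 156u^2 − 704u + 1280) + (7u^3 − 147u^2 + 966u − 3920)
  u^4 − 19u^3 + 156u^2 − 704u + 1280 = ((1/7)u + 2/7)(7u^3 − 147u^2 + 966u − 3920) + (60u^2 − 420u + 2400)
  7u^3 − 147u^2 + 966u − 3920 = ((7/60)u − 49/30)(60u^2 − 420u + 2400) + (0)
Last nonzero remainder: 60u^2 − 420u + 2400. Dividing through by 60 gives the monic gcd u^2 − 7u + 40.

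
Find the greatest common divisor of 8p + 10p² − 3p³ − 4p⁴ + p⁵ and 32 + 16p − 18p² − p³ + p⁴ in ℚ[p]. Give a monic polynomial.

8 + 2p − 5p² + p³

By polynomial division,
  p⁵ − 4p⁴ − 3p³ + 10p² + 8p = (p − 3)(p⁴ − p³ − 18p² + 16p + 32) + (12p³ − 60p² + 24p + 96)
  p⁴ − p³ − 18p² + 16p + 32 = ((1/12)p + 1/3)(12p³ − 60p² + 24p + 96) + (0)
Last nonzero remainder: 12p³ − 60p² + 24p + 96. Dividing through by 12 gives the monic gcd p³ − 5p² + 2p + 8.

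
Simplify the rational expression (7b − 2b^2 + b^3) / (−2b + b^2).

(7 − 2b + b^2)/(−2 + b)

Apply the Euclidean algorithm:
  b^3 − 2b^2 + 7b = (b)(b^2 − 2b) + (7b)
  b^2 − 2b = ((1/7)b − 2/7)(7b) + (0)
Last nonzero remainder: 7b. Dividing through by 7 gives the monic gcd b.
Cancel b from numerator and denominator to get the reduced form.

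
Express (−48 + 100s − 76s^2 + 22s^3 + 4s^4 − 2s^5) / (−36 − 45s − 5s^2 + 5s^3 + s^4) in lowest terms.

(4 − 8s + 6s^2 − 2s^3)/(3 + 4s + s^2)

Apply the Euclidean algorithm:
  −2s^5 + 4s^4 + 22s^3 − 76s^2 + 100s − 48 = (−2s + 14)(s^4 + 5s^3 − 5s^2 − 45s − 36) + (−58s^3 − 96s^2 + 658s + 456)
  s^4 + 5s^3 − 5s^2 − 45s − 36 = (−(1/58)s − 97/1682)(−58s^3 − 96s^2 + 658s + 456) + ((680/841)s^2 + (680/841)s − 8160/841)
  −58s^3 − 96s^2 + 658s + 456 = (−(24389/340)s − 15979/340)((680/841)s^2 + (680/841)s − 8160/841) + (0)
Last nonzero remainder: (680/841)s^2 + (680/841)s − 8160/841. Dividing through by 680/841 gives the monic gcd s^2 + s − 12.
Cancel s^2 + s − 12 from numerator and denominator to get the reduced form.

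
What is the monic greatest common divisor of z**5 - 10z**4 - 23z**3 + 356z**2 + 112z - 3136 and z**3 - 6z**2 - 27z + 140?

Apply the Euclidean algorithm:
  z**5 - 10z**4 - 23z**3 + 356z**2 + 112z - 3136 = (z**2 - 4z - 20)(z**3 - 6z**2 - 27z + 140) + (-12z**2 + 132z - 336)
  z**3 - 6z**2 - 27z + 140 = (-(1/12)z - 5/12)(-12z**2 + 132z - 336) + (0)
Last nonzero remainder: -12z**2 + 132z - 336. Dividing through by -12 gives the monic gcd z**2 - 11z + 28.

z**2 - 11z + 28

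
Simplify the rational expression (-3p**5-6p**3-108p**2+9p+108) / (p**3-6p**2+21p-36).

Repeated division with remainder:
  -3p**5-6p**3-108p**2+9p+108 = (-3p**2-18p-51)(p**3-6p**2+21p-36) + (-144p**2+432p-1728)
  p**3-6p**2+21p-36 = (-(1/144)p+1/48)(-144p**2+432p-1728) + (0)
Last nonzero remainder: -144p**2+432p-1728. Dividing through by -144 gives the monic gcd p**2-3p+12.
Cancel p**2-3p+12 from numerator and denominator to get the reduced form.

(-3p**3-9p**2+3p+9)/(p-3)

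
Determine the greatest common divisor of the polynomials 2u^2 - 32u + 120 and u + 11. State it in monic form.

1

Euclidean algorithm in ℚ[u]:
  2u^2 - 32u + 120 = (2u - 54)(u + 11) + (714)
  u + 11 = ((1/714)u + 11/714)(714) + (0)
The last nonzero remainder is the constant 714, so the polynomials are coprime and gcd = 1.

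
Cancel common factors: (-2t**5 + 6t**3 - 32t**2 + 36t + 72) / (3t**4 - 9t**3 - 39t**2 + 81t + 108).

(-2t**3 + 8t**2 - 20t + 24)/(3t**2 - 21t + 36)

By polynomial division,
  -2t**5 + 6t**3 - 32t**2 + 36t + 72 = (-(2/3)t - 2)(3t**4 - 9t**3 - 39t**2 + 81t + 108) + (-38t**3 - 56t**2 + 270t + 288)
  3t**4 - 9t**3 - 39t**2 + 81t + 108 = (-(3/38)t + 255/722)(-38t**3 - 56t**2 + 270t + 288) + ((756/361)t**2 + (3024/361)t + 2268/361)
  -38t**3 - 56t**2 + 270t + 288 = (-(6859/378)t + 2888/63)((756/361)t**2 + (3024/361)t + 2268/361) + (0)
Last nonzero remainder: (756/361)t**2 + (3024/361)t + 2268/361. Dividing through by 756/361 gives the monic gcd t**2 + 4t + 3.
Cancel t**2 + 4t + 3 from numerator and denominator to get the reduced form.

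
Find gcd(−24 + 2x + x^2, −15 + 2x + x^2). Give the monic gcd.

1

Euclidean algorithm in ℚ[x]:
  x^2 + 2x − 24 = (x^2 + 2x − 15) + (−9)
  x^2 + 2x − 15 = (−(1/9)x^2 − (2/9)x + 5/3)(−9) + (0)
The last nonzero remainder is the constant −9, so the polynomials are coprime and gcd = 1.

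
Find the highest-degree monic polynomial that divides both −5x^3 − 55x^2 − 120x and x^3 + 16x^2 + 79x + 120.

x^2 + 11x + 24

Apply the Euclidean algorithm:
  −5x^3 − 55x^2 − 120x = (−5)(x^3 + 16x^2 + 79x + 120) + (25x^2 + 275x + 600)
  x^3 + 16x^2 + 79x + 120 = ((1/25)x + 1/5)(25x^2 + 275x + 600) + (0)
Last nonzero remainder: 25x^2 + 275x + 600. Dividing through by 25 gives the monic gcd x^2 + 11x + 24.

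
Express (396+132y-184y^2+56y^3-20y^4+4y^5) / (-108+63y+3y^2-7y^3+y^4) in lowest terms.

(44+44y+4y^2+4y^3)/(-12-y+y^2)

Repeated division with remainder:
  4y^5-20y^4+56y^3-184y^2+132y+396 = (4y+8)(y^4-7y^3+3y^2+63y-108) + (100y^3-460y^2+60y+1260)
  y^4-7y^3+3y^2+63y-108 = ((1/100)y-3/125)(100y^3-460y^2+60y+1260) + (-(216/25)y^2+(1296/25)y-1944/25)
  100y^3-460y^2+60y+1260 = (-(625/54)y-875/54)(-(216/25)y^2+(1296/25)y-1944/25) + (0)
Last nonzero remainder: -(216/25)y^2+(1296/25)y-1944/25. Dividing through by -216/25 gives the monic gcd y^2-6y+9.
Cancel y^2-6y+9 from numerator and denominator to get the reduced form.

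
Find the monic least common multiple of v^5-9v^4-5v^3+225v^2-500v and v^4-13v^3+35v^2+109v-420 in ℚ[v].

Apply the Euclidean algorithm:
  v^5-9v^4-5v^3+225v^2-500v = (v+4)(v^4-13v^3+35v^2+109v-420) + (12v^3-24v^2-516v+1680)
  v^4-13v^3+35v^2+109v-420 = ((1/12)v-11/12)(12v^3-24v^2-516v+1680) + (56v^2-504v+1120)
  12v^3-24v^2-516v+1680 = ((3/14)v+3/2)(56v^2-504v+1120) + (0)
Last nonzero remainder: 56v^2-504v+1120. Dividing through by 56 gives the monic gcd v^2-9v+20.
Then lcm(f, g) = f·g / gcd(f, g); expanding and making the result monic gives the answer.

v^7-13v^6+10v^5+434v^4-1295v^3-2725v^2+10500v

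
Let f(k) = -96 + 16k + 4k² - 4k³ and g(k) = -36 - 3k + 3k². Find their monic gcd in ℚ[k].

Euclidean algorithm in ℚ[k]:
  -4k³ + 4k² + 16k - 96 = (-(4/3)k)(3k² - 3k - 36) + (-32k - 96)
  3k² - 3k - 36 = (-(3/32)k + 3/8)(-32k - 96) + (0)
Last nonzero remainder: -32k - 96. Dividing through by -32 gives the monic gcd k + 3.

3 + k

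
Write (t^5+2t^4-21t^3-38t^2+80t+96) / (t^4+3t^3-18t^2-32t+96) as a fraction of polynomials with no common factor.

By polynomial division,
  t^5+2t^4-21t^3-38t^2+80t+96 = (t-1)(t^4+3t^3-18t^2-32t+96) + (-24t^2-48t+192)
  t^4+3t^3-18t^2-32t+96 = (-(1/24)t^2-(1/24)t+1/2)(-24t^2-48t+192) + (0)
Last nonzero remainder: -24t^2-48t+192. Dividing through by -24 gives the monic gcd t^2+2t-8.
Cancel t^2+2t-8 from numerator and denominator to get the reduced form.

(t^3-13t-12)/(t^2+t-12)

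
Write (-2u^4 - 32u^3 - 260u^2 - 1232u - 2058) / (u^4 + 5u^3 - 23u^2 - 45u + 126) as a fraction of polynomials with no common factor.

(-2u^2 - 12u - 98)/(u^2 - 5u + 6)

Euclidean algorithm in ℚ[u]:
  -2u^4 - 32u^3 - 260u^2 - 1232u - 2058 = (-2)(u^4 + 5u^3 - 23u^2 - 45u + 126) + (-22u^3 - 306u^2 - 1322u - 1806)
  u^4 + 5u^3 - 23u^2 - 45u + 126 = (-(1/22)u + 49/121)(-22u^3 - 306u^2 - 1322u - 1806) + ((4940/121)u^2 + (49400/121)u + 103740/121)
  -22u^3 - 306u^2 - 1322u - 1806 = (-(1331/2470)u - 5203/2470)((4940/121)u^2 + (49400/121)u + 103740/121) + (0)
Last nonzero remainder: (4940/121)u^2 + (49400/121)u + 103740/121. Dividing through by 4940/121 gives the monic gcd u^2 + 10u + 21.
Cancel u^2 + 10u + 21 from numerator and denominator to get the reduced form.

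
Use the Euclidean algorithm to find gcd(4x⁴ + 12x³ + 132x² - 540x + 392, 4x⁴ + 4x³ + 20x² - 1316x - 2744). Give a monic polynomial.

x² + 6x + 49

Apply the Euclidean algorithm:
  4x⁴ + 12x³ + 132x² - 540x + 392 = (4x⁴ + 4x³ + 20x² - 1316x - 2744) + (8x³ + 112x² + 776x + 3136)
  4x⁴ + 4x³ + 20x² - 1316x - 2744 = ((1/2)x - 13/2)(8x³ + 112x² + 776x + 3136) + (360x² + 2160x + 17640)
  8x³ + 112x² + 776x + 3136 = ((1/45)x + 8/45)(360x² + 2160x + 17640) + (0)
Last nonzero remainder: 360x² + 2160x + 17640. Dividing through by 360 gives the monic gcd x² + 6x + 49.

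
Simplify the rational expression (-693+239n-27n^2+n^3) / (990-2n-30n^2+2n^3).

(-7+n)/(10+2n)

Apply the Euclidean algorithm:
  n^3-27n^2+239n-693 = (1/2)(2n^3-30n^2-2n+990) + (-12n^2+240n-1188)
  2n^3-30n^2-2n+990 = (-(1/6)n-5/6)(-12n^2+240n-1188) + (0)
Last nonzero remainder: -12n^2+240n-1188. Dividing through by -12 gives the monic gcd n^2-20n+99.
Cancel n^2-20n+99 from numerator and denominator to get the reduced form.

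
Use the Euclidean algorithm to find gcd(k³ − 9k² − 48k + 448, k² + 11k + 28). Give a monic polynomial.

Euclidean algorithm in ℚ[k]:
  k³ − 9k² − 48k + 448 = (k − 20)(k² + 11k + 28) + (144k + 1008)
  k² + 11k + 28 = ((1/144)k + 1/36)(144k + 1008) + (0)
Last nonzero remainder: 144k + 1008. Dividing through by 144 gives the monic gcd k + 7.

k + 7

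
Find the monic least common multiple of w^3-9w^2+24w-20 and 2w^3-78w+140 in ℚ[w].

w^4-2w^3-39w^2+148w-140

By polynomial division,
  w^3-9w^2+24w-20 = (1/2)(2w^3-78w+140) + (-9w^2+63w-90)
  2w^3-78w+140 = (-(2/9)w-14/9)(-9w^2+63w-90) + (0)
Last nonzero remainder: -9w^2+63w-90. Dividing through by -9 gives the monic gcd w^2-7w+10.
Then lcm(f, g) = f·g / gcd(f, g); expanding and making the result monic gives the answer.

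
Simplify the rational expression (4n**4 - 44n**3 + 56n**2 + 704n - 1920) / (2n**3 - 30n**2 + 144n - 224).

Repeated division with remainder:
  4n**4 - 44n**3 + 56n**2 + 704n - 1920 = (2n + 8)(2n**3 - 30n**2 + 144n - 224) + (8n**2 - 128)
  2n**3 - 30n**2 + 144n - 224 = ((1/4)n - 15/4)(8n**2 - 128) + (176n - 704)
  8n**2 - 128 = ((1/22)n + 2/11)(176n - 704) + (0)
Last nonzero remainder: 176n - 704. Dividing through by 176 gives the monic gcd n - 4.
Cancel n - 4 from numerator and denominator to get the reduced form.

(2n**3 - 14n**2 - 28n + 240)/(n**2 - 11n + 28)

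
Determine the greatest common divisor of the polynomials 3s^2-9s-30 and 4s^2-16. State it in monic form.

Repeated division with remainder:
  3s^2-9s-30 = (3/4)(4s^2-16) + (-9s-18)
  4s^2-16 = (-(4/9)s+8/9)(-9s-18) + (0)
Last nonzero remainder: -9s-18. Dividing through by -9 gives the monic gcd s+2.

s+2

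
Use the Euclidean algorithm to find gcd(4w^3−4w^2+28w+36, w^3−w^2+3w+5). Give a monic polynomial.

w+1

Euclidean algorithm in ℚ[w]:
  4w^3−4w^2+28w+36 = (4)(w^3−w^2+3w+5) + (16w+16)
  w^3−w^2+3w+5 = ((1/16)w^2−(1/8)w+5/16)(16w+16) + (0)
Last nonzero remainder: 16w+16. Dividing through by 16 gives the monic gcd w+1.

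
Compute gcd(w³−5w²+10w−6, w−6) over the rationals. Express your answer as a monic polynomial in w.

1

Apply the Euclidean algorithm:
  w³−5w²+10w−6 = (w²+w+16)(w−6) + (90)
  w−6 = ((1/90)w−1/15)(90) + (0)
The last nonzero remainder is the constant 90, so the polynomials are coprime and gcd = 1.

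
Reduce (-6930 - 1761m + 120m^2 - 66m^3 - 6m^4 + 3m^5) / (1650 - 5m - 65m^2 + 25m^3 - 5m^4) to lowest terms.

(105 + 6m - 3m^2)/(-25 + 5m)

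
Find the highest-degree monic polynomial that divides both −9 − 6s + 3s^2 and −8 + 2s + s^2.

By polynomial division,
  3s^2 − 6s − 9 = (3)(s^2 + 2s − 8) + (−12s + 15)
  s^2 + 2s − 8 = (−(1/12)s − 13/48)(−12s + 15) + (−63/16)
  −12s + 15 = ((64/21)s − 80/21)(−63/16) + (0)
The last nonzero remainder is the constant −63/16, so the polynomials are coprime and gcd = 1.

1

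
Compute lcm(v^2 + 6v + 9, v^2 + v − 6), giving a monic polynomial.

Repeated division with remainder:
  v^2 + 6v + 9 = (v^2 + v − 6) + (5v + 15)
  v^2 + v − 6 = ((1/5)v − 2/5)(5v + 15) + (0)
Last nonzero remainder: 5v + 15. Dividing through by 5 gives the monic gcd v + 3.
Then lcm(f, g) = f·g / gcd(f, g); expanding and making the result monic gives the answer.

v^3 + 4v^2 − 3v − 18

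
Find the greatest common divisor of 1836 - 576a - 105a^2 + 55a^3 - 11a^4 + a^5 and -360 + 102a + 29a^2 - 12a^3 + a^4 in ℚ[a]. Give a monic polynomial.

-18 - 3a + a^2

Apply the Euclidean algorithm:
  a^5 - 11a^4 + 55a^3 - 105a^2 - 576a + 1836 = (a + 1)(a^4 - 12a^3 + 29a^2 + 102a - 360) + (38a^3 - 236a^2 - 318a + 2196)
  a^4 - 12a^3 + 29a^2 + 102a - 360 = ((1/38)a - 55/361)(38a^3 - 236a^2 - 318a + 2196) + ((510/361)a^2 - (1530/361)a - 9180/361)
  38a^3 - 236a^2 - 318a + 2196 = ((6859/255)a - 22021/255)((510/361)a^2 - (1530/361)a - 9180/361) + (0)
Last nonzero remainder: (510/361)a^2 - (1530/361)a - 9180/361. Dividing through by 510/361 gives the monic gcd a^2 - 3a - 18.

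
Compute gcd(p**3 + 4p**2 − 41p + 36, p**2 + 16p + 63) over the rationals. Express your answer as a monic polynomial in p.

p + 9

Repeated division with remainder:
  p**3 + 4p**2 − 41p + 36 = (p − 12)(p**2 + 16p + 63) + (88p + 792)
  p**2 + 16p + 63 = ((1/88)p + 7/88)(88p + 792) + (0)
Last nonzero remainder: 88p + 792. Dividing through by 88 gives the monic gcd p + 9.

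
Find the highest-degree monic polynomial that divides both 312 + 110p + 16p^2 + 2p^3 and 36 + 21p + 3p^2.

4 + p

Repeated division with remainder:
  2p^3 + 16p^2 + 110p + 312 = ((2/3)p + 2/3)(3p^2 + 21p + 36) + (72p + 288)
  3p^2 + 21p + 36 = ((1/24)p + 1/8)(72p + 288) + (0)
Last nonzero remainder: 72p + 288. Dividing through by 72 gives the monic gcd p + 4.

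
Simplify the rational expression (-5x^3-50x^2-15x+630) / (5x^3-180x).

Apply the Euclidean algorithm:
  -5x^3-50x^2-15x+630 = (-1)(5x^3-180x) + (-50x^2-195x+630)
  5x^3-180x = (-(1/10)x+39/100)(-50x^2-195x+630) + (-(819/20)x-2457/10)
  -50x^2-195x+630 = ((1000/819)x-100/39)(-(819/20)x-2457/10) + (0)
Last nonzero remainder: -(819/20)x-2457/10. Dividing through by -819/20 gives the monic gcd x+6.
Cancel x+6 from numerator and denominator to get the reduced form.

(-x^2-4x+21)/(x^2-6x)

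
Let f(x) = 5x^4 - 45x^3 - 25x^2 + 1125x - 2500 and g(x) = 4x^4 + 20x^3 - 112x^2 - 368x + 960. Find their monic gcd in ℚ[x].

x^2 + x - 20

Euclidean algorithm in ℚ[x]:
  5x^4 - 45x^3 - 25x^2 + 1125x - 2500 = (5/4)(4x^4 + 20x^3 - 112x^2 - 368x + 960) + (-70x^3 + 115x^2 + 1585x - 3700)
  4x^4 + 20x^3 - 112x^2 - 368x + 960 = (-(2/35)x - 93/245)(-70x^3 + 115x^2 + 1585x - 3700) + ((1089/49)x^2 + (1089/49)x - 21780/49)
  -70x^3 + 115x^2 + 1585x - 3700 = (-(3430/1089)x + 9065/1089)((1089/49)x^2 + (1089/49)x - 21780/49) + (0)
Last nonzero remainder: (1089/49)x^2 + (1089/49)x - 21780/49. Dividing through by 1089/49 gives the monic gcd x^2 + x - 20.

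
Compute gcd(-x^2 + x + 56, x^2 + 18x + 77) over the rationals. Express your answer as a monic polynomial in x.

Repeated division with remainder:
  -x^2 + x + 56 = (-1)(x^2 + 18x + 77) + (19x + 133)
  x^2 + 18x + 77 = ((1/19)x + 11/19)(19x + 133) + (0)
Last nonzero remainder: 19x + 133. Dividing through by 19 gives the monic gcd x + 7.

x + 7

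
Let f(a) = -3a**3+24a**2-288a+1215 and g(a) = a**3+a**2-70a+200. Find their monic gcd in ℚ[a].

a-5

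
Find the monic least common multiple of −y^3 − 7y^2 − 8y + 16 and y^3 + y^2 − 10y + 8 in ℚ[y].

y^4 + 5y^3 − 6y^2 − 32y + 32

Repeated division with remainder:
  −y^3 − 7y^2 − 8y + 16 = (−1)(y^3 + y^2 − 10y + 8) + (−6y^2 − 18y + 24)
  y^3 + y^2 − 10y + 8 = (−(1/6)y + 1/3)(−6y^2 − 18y + 24) + (0)
Last nonzero remainder: −6y^2 − 18y + 24. Dividing through by −6 gives the monic gcd y^2 + 3y − 4.
Then lcm(f, g) = f·g / gcd(f, g); expanding and making the result monic gives the answer.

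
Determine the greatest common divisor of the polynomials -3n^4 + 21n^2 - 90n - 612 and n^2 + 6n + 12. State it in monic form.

Euclidean algorithm in ℚ[n]:
  -3n^4 + 21n^2 - 90n - 612 = (-3n^2 + 18n - 51)(n^2 + 6n + 12) + (0)
The last nonzero remainder n^2 + 6n + 12 is already monic.

n^2 + 6n + 12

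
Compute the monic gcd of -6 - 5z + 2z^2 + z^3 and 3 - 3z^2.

Apply the Euclidean algorithm:
  z^3 + 2z^2 - 5z - 6 = (-(1/3)z - 2/3)(-3z^2 + 3) + (-4z - 4)
  -3z^2 + 3 = ((3/4)z - 3/4)(-4z - 4) + (0)
Last nonzero remainder: -4z - 4. Dividing through by -4 gives the monic gcd z + 1.

1 + z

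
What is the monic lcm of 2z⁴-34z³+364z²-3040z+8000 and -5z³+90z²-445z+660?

By polynomial division,
  2z⁴-34z³+364z²-3040z+8000 = (-(2/5)z-2/5)(-5z³+90z²-445z+660) + (222z²-2954z+8264)
  -5z³+90z²-445z+660 = (-(5/222)z+2605/24642)(222z²-2954z+8264) + ((658000/12321)z-2632000/12321)
  222z²-2954z+8264 = ((1367631/329000)z-12727593/329000)((658000/12321)z-2632000/12321) + (0)
Last nonzero remainder: (658000/12321)z-2632000/12321. Dividing through by 658000/12321 gives the monic gcd z-4.
Then lcm(f, g) = f·g / gcd(f, g); expanding and making the result monic gives the answer.

z⁶-31z⁵+453z⁴-4629z³+31286z²-106160z+132000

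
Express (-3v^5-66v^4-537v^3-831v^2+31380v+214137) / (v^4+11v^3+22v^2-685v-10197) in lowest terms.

(-3v^2-6v+189)/(v-9)

Repeated division with remainder:
  -3v^5-66v^4-537v^3-831v^2+31380v+214137 = (-3v-33)(v^4+11v^3+22v^2-685v-10197) + (-108v^3-2160v^2-21816v-122364)
  v^4+11v^3+22v^2-685v-10197 = (-(1/108)v+1/12)(-108v^3-2160v^2-21816v-122364) + (0)
Last nonzero remainder: -108v^3-2160v^2-21816v-122364. Dividing through by -108 gives the monic gcd v^3+20v^2+202v+1133.
Cancel v^3+20v^2+202v+1133 from numerator and denominator to get the reduced form.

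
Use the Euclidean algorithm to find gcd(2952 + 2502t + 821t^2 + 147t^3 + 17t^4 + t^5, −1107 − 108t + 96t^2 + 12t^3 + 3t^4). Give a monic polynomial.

Repeated division with remainder:
  t^5 + 17t^4 + 147t^3 + 821t^2 + 2502t + 2952 = ((1/3)t + 13/3)(3t^4 + 12t^3 + 96t^2 − 108t − 1107) + (63t^3 + 441t^2 + 3339t + 7749)
  3t^4 + 12t^3 + 96t^2 − 108t − 1107 = ((1/21)t − 1/7)(63t^3 + 441t^2 + 3339t + 7749) + (0)
Last nonzero remainder: 63t^3 + 441t^2 + 3339t + 7749. Dividing through by 63 gives the monic gcd t^3 + 7t^2 + 53t + 123.

123 + 53t + 7t^2 + t^3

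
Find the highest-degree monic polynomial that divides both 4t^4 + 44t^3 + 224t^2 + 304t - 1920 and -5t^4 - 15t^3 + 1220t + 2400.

Apply the Euclidean algorithm:
  4t^4 + 44t^3 + 224t^2 + 304t - 1920 = (-4/5)(-5t^4 - 15t^3 + 1220t + 2400) + (32t^3 + 224t^2 + 1280t)
  -5t^4 - 15t^3 + 1220t + 2400 = (-(5/32)t + 5/8)(32t^3 + 224t^2 + 1280t) + (60t^2 + 420t + 2400)
  32t^3 + 224t^2 + 1280t = ((8/15)t)(60t^2 + 420t + 2400) + (0)
Last nonzero remainder: 60t^2 + 420t + 2400. Dividing through by 60 gives the monic gcd t^2 + 7t + 40.

t^2 + 7t + 40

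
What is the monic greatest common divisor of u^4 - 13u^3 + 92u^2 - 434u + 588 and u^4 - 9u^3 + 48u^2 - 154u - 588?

Apply the Euclidean algorithm:
  u^4 - 13u^3 + 92u^2 - 434u + 588 = (u^4 - 9u^3 + 48u^2 - 154u - 588) + (-4u^3 + 44u^2 - 280u + 1176)
  u^4 - 9u^3 + 48u^2 - 154u - 588 = (-(1/4)u - 1/2)(-4u^3 + 44u^2 - 280u + 1176) + (0)
Last nonzero remainder: -4u^3 + 44u^2 - 280u + 1176. Dividing through by -4 gives the monic gcd u^3 - 11u^2 + 70u - 294.

u^3 - 11u^2 + 70u - 294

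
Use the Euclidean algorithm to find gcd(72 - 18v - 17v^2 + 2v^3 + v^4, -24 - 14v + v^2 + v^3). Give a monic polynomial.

Euclidean algorithm in ℚ[v]:
  v^4 + 2v^3 - 17v^2 - 18v + 72 = (v + 1)(v^3 + v^2 - 14v - 24) + (-4v^2 + 20v + 96)
  v^3 + v^2 - 14v - 24 = (-(1/4)v - 3/2)(-4v^2 + 20v + 96) + (40v + 120)
  -4v^2 + 20v + 96 = (-(1/10)v + 4/5)(40v + 120) + (0)
Last nonzero remainder: 40v + 120. Dividing through by 40 gives the monic gcd v + 3.

3 + v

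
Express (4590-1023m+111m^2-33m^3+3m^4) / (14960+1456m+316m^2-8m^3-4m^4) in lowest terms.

(-135+42m-3m^2)/(-440-4m+4m^2)

Apply the Euclidean algorithm:
  3m^4-33m^3+111m^2-1023m+4590 = (-3/4)(-4m^4-8m^3+316m^2+1456m+14960) + (-39m^3+348m^2+69m+15810)
  -4m^4-8m^3+316m^2+1456m+14960 = ((4/39)m+568/507)(-39m^3+348m^2+69m+15810) + (-(13680/169)m^2-(41040/169)m-465120/169)
  -39m^3+348m^2+69m+15810 = ((2197/4560)m-5239/912)(-(13680/169)m^2-(41040/169)m-465120/169) + (0)
Last nonzero remainder: -(13680/169)m^2-(41040/169)m-465120/169. Dividing through by -13680/169 gives the monic gcd m^2+3m+34.
Cancel m^2+3m+34 from numerator and denominator to get the reduced form.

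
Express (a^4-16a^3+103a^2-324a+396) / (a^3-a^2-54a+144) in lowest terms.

(a^2-7a+22)/(a+8)

Repeated division with remainder:
  a^4-16a^3+103a^2-324a+396 = (a-15)(a^3-a^2-54a+144) + (142a^2-1278a+2556)
  a^3-a^2-54a+144 = ((1/142)a+4/71)(142a^2-1278a+2556) + (0)
Last nonzero remainder: 142a^2-1278a+2556. Dividing through by 142 gives the monic gcd a^2-9a+18.
Cancel a^2-9a+18 from numerator and denominator to get the reduced form.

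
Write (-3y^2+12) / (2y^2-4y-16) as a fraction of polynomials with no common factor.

Apply the Euclidean algorithm:
  -3y^2+12 = (-3/2)(2y^2-4y-16) + (-6y-12)
  2y^2-4y-16 = (-(1/3)y+4/3)(-6y-12) + (0)
Last nonzero remainder: -6y-12. Dividing through by -6 gives the monic gcd y+2.
Cancel y+2 from numerator and denominator to get the reduced form.

(-3y+6)/(2y-8)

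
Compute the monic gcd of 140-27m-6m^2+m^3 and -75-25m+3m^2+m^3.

5+m

Apply the Euclidean algorithm:
  m^3-6m^2-27m+140 = (m^3+3m^2-25m-75) + (-9m^2-2m+215)
  m^3+3m^2-25m-75 = (-(1/9)m-25/81)(-9m^2-2m+215) + (-(140/81)m-700/81)
  -9m^2-2m+215 = ((729/140)m-3483/140)(-(140/81)m-700/81) + (0)
Last nonzero remainder: -(140/81)m-700/81. Dividing through by -140/81 gives the monic gcd m+5.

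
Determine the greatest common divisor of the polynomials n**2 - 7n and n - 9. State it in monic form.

Repeated division with remainder:
  n**2 - 7n = (n + 2)(n - 9) + (18)
  n - 9 = ((1/18)n - 1/2)(18) + (0)
The last nonzero remainder is the constant 18, so the polynomials are coprime and gcd = 1.

1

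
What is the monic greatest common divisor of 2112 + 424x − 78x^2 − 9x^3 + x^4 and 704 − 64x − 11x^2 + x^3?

88 − 19x + x^2

By polynomial division,
  x^4 − 9x^3 − 78x^2 + 424x + 2112 = (x + 2)(x^3 − 11x^2 − 64x + 704) + (8x^2 − 152x + 704)
  x^3 − 11x^2 − 64x + 704 = ((1/8)x + 1)(8x^2 − 152x + 704) + (0)
Last nonzero remainder: 8x^2 − 152x + 704. Dividing through by 8 gives the monic gcd x^2 − 19x + 88.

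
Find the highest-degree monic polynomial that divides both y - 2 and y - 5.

Repeated division with remainder:
  y - 2 = (y - 5) + (3)
  y - 5 = ((1/3)y - 5/3)(3) + (0)
The last nonzero remainder is the constant 3, so the polynomials are coprime and gcd = 1.

1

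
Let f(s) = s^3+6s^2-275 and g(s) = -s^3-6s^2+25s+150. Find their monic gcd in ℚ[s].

By polynomial division,
  s^3+6s^2-275 = (-1)(-s^3-6s^2+25s+150) + (25s-125)
  -s^3-6s^2+25s+150 = (-(1/25)s^2-(11/25)s-6/5)(25s-125) + (0)
Last nonzero remainder: 25s-125. Dividing through by 25 gives the monic gcd s-5.

s-5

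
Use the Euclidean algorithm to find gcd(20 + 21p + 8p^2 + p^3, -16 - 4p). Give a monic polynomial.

4 + p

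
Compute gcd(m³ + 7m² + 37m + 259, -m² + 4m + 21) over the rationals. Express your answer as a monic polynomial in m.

By polynomial division,
  m³ + 7m² + 37m + 259 = (-m - 11)(-m² + 4m + 21) + (102m + 490)
  -m² + 4m + 21 = (-(1/102)m + 449/5202)(102m + 490) + (-55384/2601)
  102m + 490 = (-(132651/27692)m - 91035/3956)(-55384/2601) + (0)
The last nonzero remainder is the constant -55384/2601, so the polynomials are coprime and gcd = 1.

1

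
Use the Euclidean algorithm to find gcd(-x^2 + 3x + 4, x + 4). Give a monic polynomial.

1

Apply the Euclidean algorithm:
  -x^2 + 3x + 4 = (-x + 7)(x + 4) + (-24)
  x + 4 = (-(1/24)x - 1/6)(-24) + (0)
The last nonzero remainder is the constant -24, so the polynomials are coprime and gcd = 1.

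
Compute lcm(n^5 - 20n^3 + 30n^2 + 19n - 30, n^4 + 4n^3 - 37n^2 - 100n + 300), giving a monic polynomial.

Euclidean algorithm in ℚ[n]:
  n^5 - 20n^3 + 30n^2 + 19n - 30 = (n - 4)(n^4 + 4n^3 - 37n^2 - 100n + 300) + (33n^3 - 18n^2 - 681n + 1170)
  n^4 + 4n^3 - 37n^2 - 100n + 300 = ((1/33)n + 50/363)(33n^3 - 18n^2 - 681n + 1170) + (-(1680/121)n^2 - (5040/121)n + 16800/121)
  33n^3 - 18n^2 - 681n + 1170 = (-(1331/560)n + 4719/560)(-(1680/121)n^2 - (5040/121)n + 16800/121) + (0)
Last nonzero remainder: -(1680/121)n^2 - (5040/121)n + 16800/121. Dividing through by -1680/121 gives the monic gcd n^2 + 3n - 10.
Then lcm(f, g) = f·g / gcd(f, g); expanding and making the result monic gives the answer.

n^7 + n^6 - 50n^5 + 10n^4 + 649n^3 - 911n^2 - 600n + 900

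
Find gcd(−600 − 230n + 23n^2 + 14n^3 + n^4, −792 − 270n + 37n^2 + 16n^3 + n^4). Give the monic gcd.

−12 − n + n^2

Repeated division with remainder:
  n^4 + 14n^3 + 23n^2 − 230n − 600 = (n^4 + 16n^3 + 37n^2 − 270n − 792) + (−2n^3 − 14n^2 + 40n + 192)
  n^4 + 16n^3 + 37n^2 − 270n − 792 = (−(1/2)n − 9/2)(−2n^3 − 14n^2 + 40n + 192) + (−6n^2 + 6n + 72)
  −2n^3 − 14n^2 + 40n + 192 = ((1/3)n + 8/3)(−6n^2 + 6n + 72) + (0)
Last nonzero remainder: −6n^2 + 6n + 72. Dividing through by −6 gives the monic gcd n^2 − n − 12.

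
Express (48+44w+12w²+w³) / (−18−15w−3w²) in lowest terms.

(−24−10w−w²)/(9+3w)

By polynomial division,
  w³+12w²+44w+48 = (−(1/3)w−7/3)(−3w²−15w−18) + (3w+6)
  −3w²−15w−18 = (−w−3)(3w+6) + (0)
Last nonzero remainder: 3w+6. Dividing through by 3 gives the monic gcd w+2.
Cancel w+2 from numerator and denominator to get the reduced form.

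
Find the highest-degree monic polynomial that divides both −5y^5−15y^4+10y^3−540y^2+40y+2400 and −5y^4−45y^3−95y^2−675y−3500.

y^2−3y+20

By polynomial division,
  −5y^5−15y^4+10y^3−540y^2+40y+2400 = (y−6)(−5y^4−45y^3−95y^2−675y−3500) + (−165y^3−435y^2−510y−18600)
  −5y^4−45y^3−95y^2−675y−3500 = ((1/33)y+70/363)(−165y^3−435y^2−510y−18600) + ((525/121)y^2−(1575/121)y+10500/121)
  −165y^3−435y^2−510y−18600 = (−(1331/35)y−7502/35)((525/121)y^2−(1575/121)y+10500/121) + (0)
Last nonzero remainder: (525/121)y^2−(1575/121)y+10500/121. Dividing through by 525/121 gives the monic gcd y^2−3y+20.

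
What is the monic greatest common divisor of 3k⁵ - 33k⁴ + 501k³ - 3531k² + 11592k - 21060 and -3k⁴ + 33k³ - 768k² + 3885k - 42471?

Euclidean algorithm in ℚ[k]:
  3k⁵ - 33k⁴ + 501k³ - 3531k² + 11592k - 21060 = (-k)(-3k⁴ + 33k³ - 768k² + 3885k - 42471) + (-267k³ + 354k² - 30879k - 21060)
  -3k⁴ + 33k³ - 768k² + 3885k - 42471 = ((1/89)k - 861/7921)(-267k³ + 354k² - 30879k - 21060) + (-(3030303/7921)k² + (6060606/7921)k - 354545451/7921)
  -267k³ + 354k² - 30879k - 21060 = ((704969/1010101)k + 475260/1010101)(-(3030303/7921)k² + (6060606/7921)k - 354545451/7921) + (0)
Last nonzero remainder: -(3030303/7921)k² + (6060606/7921)k - 354545451/7921. Dividing through by -3030303/7921 gives the monic gcd k² - 2k + 117.

k² - 2k + 117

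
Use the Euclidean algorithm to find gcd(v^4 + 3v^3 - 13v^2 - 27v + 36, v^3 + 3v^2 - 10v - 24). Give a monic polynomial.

v^2 + v - 12

Apply the Euclidean algorithm:
  v^4 + 3v^3 - 13v^2 - 27v + 36 = (v)(v^3 + 3v^2 - 10v - 24) + (-3v^2 - 3v + 36)
  v^3 + 3v^2 - 10v - 24 = (-(1/3)v - 2/3)(-3v^2 - 3v + 36) + (0)
Last nonzero remainder: -3v^2 - 3v + 36. Dividing through by -3 gives the monic gcd v^2 + v - 12.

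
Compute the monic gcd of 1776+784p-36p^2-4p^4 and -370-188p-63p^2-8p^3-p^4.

37+4p+p^2

Euclidean algorithm in ℚ[p]:
  -4p^4-36p^2+784p+1776 = (4)(-p^4-8p^3-63p^2-188p-370) + (32p^3+216p^2+1536p+3256)
  -p^4-8p^3-63p^2-188p-370 = (-(1/32)p-5/128)(32p^3+216p^2+1536p+3256) + (-(105/16)p^2-(105/4)p-3885/16)
  32p^3+216p^2+1536p+3256 = (-(512/105)p-1408/105)(-(105/16)p^2-(105/4)p-3885/16) + (0)
Last nonzero remainder: -(105/16)p^2-(105/4)p-3885/16. Dividing through by -105/16 gives the monic gcd p^2+4p+37.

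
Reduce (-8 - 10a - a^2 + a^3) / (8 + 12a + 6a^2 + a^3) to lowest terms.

Apply the Euclidean algorithm:
  a^3 - a^2 - 10a - 8 = (a^3 + 6a^2 + 12a + 8) + (-7a^2 - 22a - 16)
  a^3 + 6a^2 + 12a + 8 = (-(1/7)a - 20/49)(-7a^2 - 22a - 16) + ((36/49)a + 72/49)
  -7a^2 - 22a - 16 = (-(343/36)a - 98/9)((36/49)a + 72/49) + (0)
Last nonzero remainder: (36/49)a + 72/49. Dividing through by 36/49 gives the monic gcd a + 2.
Cancel a + 2 from numerator and denominator to get the reduced form.

(-4 - 3a + a^2)/(4 + 4a + a^2)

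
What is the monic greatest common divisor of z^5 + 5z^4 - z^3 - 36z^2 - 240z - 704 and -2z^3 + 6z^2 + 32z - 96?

Euclidean algorithm in ℚ[z]:
  z^5 + 5z^4 - z^3 - 36z^2 - 240z - 704 = (-(1/2)z^2 - 4z - 39/2)(-2z^3 + 6z^2 + 32z - 96) + (161z^2 - 2576)
  -2z^3 + 6z^2 + 32z - 96 = (-(2/161)z + 6/161)(161z^2 - 2576) + (0)
Last nonzero remainder: 161z^2 - 2576. Dividing through by 161 gives the monic gcd z^2 - 16.

z^2 - 16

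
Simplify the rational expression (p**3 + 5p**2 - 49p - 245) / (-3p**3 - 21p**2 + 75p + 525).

(-p + 7)/(3p - 15)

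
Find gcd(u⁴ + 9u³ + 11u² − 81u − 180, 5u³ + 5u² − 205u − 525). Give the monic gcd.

u² + 8u + 15

Repeated division with remainder:
  u⁴ + 9u³ + 11u² − 81u − 180 = ((1/5)u + 8/5)(5u³ + 5u² − 205u − 525) + (44u² + 352u + 660)
  5u³ + 5u² − 205u − 525 = ((5/44)u − 35/44)(44u² + 352u + 660) + (0)
Last nonzero remainder: 44u² + 352u + 660. Dividing through by 44 gives the monic gcd u² + 8u + 15.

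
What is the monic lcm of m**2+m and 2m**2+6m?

m**3+4m**2+3m

Apply the Euclidean algorithm:
  m**2+m = (1/2)(2m**2+6m) + (-2m)
  2m**2+6m = (-m-3)(-2m) + (0)
Last nonzero remainder: -2m. Dividing through by -2 gives the monic gcd m.
Then lcm(f, g) = f·g / gcd(f, g); expanding and making the result monic gives the answer.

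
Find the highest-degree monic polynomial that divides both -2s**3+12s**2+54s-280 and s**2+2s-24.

Repeated division with remainder:
  -2s**3+12s**2+54s-280 = (-2s+16)(s**2+2s-24) + (-26s+104)
  s**2+2s-24 = (-(1/26)s-3/13)(-26s+104) + (0)
Last nonzero remainder: -26s+104. Dividing through by -26 gives the monic gcd s-4.

s-4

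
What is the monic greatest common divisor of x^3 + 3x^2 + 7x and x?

x

By polynomial division,
  x^3 + 3x^2 + 7x = (x^2 + 3x + 7)(x) + (0)
The last nonzero remainder x is already monic.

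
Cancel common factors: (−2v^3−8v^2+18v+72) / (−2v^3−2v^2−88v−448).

(v^2−9)/(v^2−3v+56)

Apply the Euclidean algorithm:
  −2v^3−8v^2+18v+72 = (−2v^3−2v^2−88v−448) + (−6v^2+106v+520)
  −2v^3−2v^2−88v−448 = ((1/3)v+56/9)(−6v^2+106v+520) + (−(8288/9)v−33152/9)
  −6v^2+106v+520 = ((27/4144)v−585/4144)(−(8288/9)v−33152/9) + (0)
Last nonzero remainder: −(8288/9)v−33152/9. Dividing through by −8288/9 gives the monic gcd v+4.
Cancel v+4 from numerator and denominator to get the reduced form.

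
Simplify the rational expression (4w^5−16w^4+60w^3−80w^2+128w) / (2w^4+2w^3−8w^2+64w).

Apply the Euclidean algorithm:
  4w^5−16w^4+60w^3−80w^2+128w = (2w−10)(2w^4+2w^3−8w^2+64w) + (96w^3−288w^2+768w)
  2w^4+2w^3−8w^2+64w = ((1/48)w+1/12)(96w^3−288w^2+768w) + (0)
Last nonzero remainder: 96w^3−288w^2+768w. Dividing through by 96 gives the monic gcd w^3−3w^2+8w.
Cancel w^3−3w^2+8w from numerator and denominator to get the reduced form.

(2w^2−2w+8)/(w+4)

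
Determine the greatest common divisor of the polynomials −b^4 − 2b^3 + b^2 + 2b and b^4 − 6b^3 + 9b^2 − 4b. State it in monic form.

Apply the Euclidean algorithm:
  −b^4 − 2b^3 + b^2 + 2b = (−1)(b^4 − 6b^3 + 9b^2 − 4b) + (−8b^3 + 10b^2 − 2b)
  b^4 − 6b^3 + 9b^2 − 4b = (−(1/8)b + 19/32)(−8b^3 + 10b^2 − 2b) + ((45/16)b^2 − (45/16)b)
  −8b^3 + 10b^2 − 2b = (−(128/45)b + 32/45)((45/16)b^2 − (45/16)b) + (0)
Last nonzero remainder: (45/16)b^2 − (45/16)b. Dividing through by 45/16 gives the monic gcd b^2 − b.

b^2 − b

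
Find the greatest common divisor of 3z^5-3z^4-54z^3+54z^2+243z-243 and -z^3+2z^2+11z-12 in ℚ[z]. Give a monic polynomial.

z^2+2z-3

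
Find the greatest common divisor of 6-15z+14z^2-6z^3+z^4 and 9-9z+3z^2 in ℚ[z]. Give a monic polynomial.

Apply the Euclidean algorithm:
  z^4-6z^3+14z^2-15z+6 = ((1/3)z^2-z+2/3)(3z^2-9z+9) + (0)
Last nonzero remainder: 3z^2-9z+9. Dividing through by 3 gives the monic gcd z^2-3z+3.

3-3z+z^2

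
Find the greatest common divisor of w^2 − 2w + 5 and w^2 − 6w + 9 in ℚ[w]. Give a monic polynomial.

1

By polynomial division,
  w^2 − 2w + 5 = (w^2 − 6w + 9) + (4w − 4)
  w^2 − 6w + 9 = ((1/4)w − 5/4)(4w − 4) + (4)
  4w − 4 = (w − 1)(4) + (0)
The last nonzero remainder is the constant 4, so the polynomials are coprime and gcd = 1.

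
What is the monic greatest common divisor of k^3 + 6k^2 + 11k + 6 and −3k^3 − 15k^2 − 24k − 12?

k^2 + 3k + 2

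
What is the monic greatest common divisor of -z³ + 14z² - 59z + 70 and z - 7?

z - 7

By polynomial division,
  -z³ + 14z² - 59z + 70 = (-z² + 7z - 10)(z - 7) + (0)
The last nonzero remainder z - 7 is already monic.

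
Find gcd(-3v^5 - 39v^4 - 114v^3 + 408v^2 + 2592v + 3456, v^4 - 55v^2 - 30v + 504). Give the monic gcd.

Euclidean algorithm in ℚ[v]:
  -3v^5 - 39v^4 - 114v^3 + 408v^2 + 2592v + 3456 = (-3v - 39)(v^4 - 55v^2 - 30v + 504) + (-279v^3 - 1827v^2 + 2934v + 23112)
  v^4 - 55v^2 - 30v + 504 = (-(1/279)v + 203/8649)(-279v^3 - 1827v^2 + 2934v + 23112) + (-(1540/961)v^2 - (15400/961)v - 36960/961)
  -279v^3 - 1827v^2 + 2934v + 23112 = ((268119/1540)v - 925443/1540)(-(1540/961)v^2 - (15400/961)v - 36960/961) + (0)
Last nonzero remainder: -(1540/961)v^2 - (15400/961)v - 36960/961. Dividing through by -1540/961 gives the monic gcd v^2 + 10v + 24.

v^2 + 10v + 24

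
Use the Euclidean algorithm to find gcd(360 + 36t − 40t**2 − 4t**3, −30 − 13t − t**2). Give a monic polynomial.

30 + 13t + t**2

By polynomial division,
  −4t**3 − 40t**2 + 36t + 360 = (4t − 12)(−t**2 − 13t − 30) + (0)
Last nonzero remainder: −t**2 − 13t − 30. Dividing through by −1 gives the monic gcd t**2 + 13t + 30.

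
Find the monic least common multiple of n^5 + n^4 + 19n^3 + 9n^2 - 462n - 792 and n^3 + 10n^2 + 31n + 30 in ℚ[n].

n^6 + 6n^5 + 24n^4 + 104n^3 - 417n^2 - 3102n - 3960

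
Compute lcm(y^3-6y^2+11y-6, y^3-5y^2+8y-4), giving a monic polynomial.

Apply the Euclidean algorithm:
  y^3-6y^2+11y-6 = (y^3-5y^2+8y-4) + (-y^2+3y-2)
  y^3-5y^2+8y-4 = (-y+2)(-y^2+3y-2) + (0)
Last nonzero remainder: -y^2+3y-2. Dividing through by -1 gives the monic gcd y^2-3y+2.
Then lcm(f, g) = f·g / gcd(f, g); expanding and making the result monic gives the answer.

y^4-8y^3+23y^2-28y+12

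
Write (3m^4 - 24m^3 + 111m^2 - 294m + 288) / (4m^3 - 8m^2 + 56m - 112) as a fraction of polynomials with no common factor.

(3m^3 - 18m^2 + 75m - 144)/(4m^2 + 56)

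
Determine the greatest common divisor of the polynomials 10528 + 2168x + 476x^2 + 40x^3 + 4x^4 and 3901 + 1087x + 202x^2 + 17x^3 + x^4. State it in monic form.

Euclidean algorithm in ℚ[x]:
  4x^4 + 40x^3 + 476x^2 + 2168x + 10528 = (4)(x^4 + 17x^3 + 202x^2 + 1087x + 3901) + (−28x^3 − 332x^2 − 2180x − 5076)
  x^4 + 17x^3 + 202x^2 + 1087x + 3901 = (−(1/28)x − 9/49)(−28x^3 − 332x^2 − 2180x − 5076) + ((3095/49)x^2 + (24760/49)x + 145465/49)
  −28x^3 − 332x^2 − 2180x − 5076 = (−(1372/3095)x − 5292/3095)((3095/49)x^2 + (24760/49)x + 145465/49) + (0)
Last nonzero remainder: (3095/49)x^2 + (24760/49)x + 145465/49. Dividing through by 3095/49 gives the monic gcd x^2 + 8x + 47.

47 + 8x + x^2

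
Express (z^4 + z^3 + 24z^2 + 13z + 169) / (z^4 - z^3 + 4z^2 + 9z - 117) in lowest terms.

(z^2 + 2z + 13)/(z^2 - 9)

Euclidean algorithm in ℚ[z]:
  z^4 + z^3 + 24z^2 + 13z + 169 = (z^4 - z^3 + 4z^2 + 9z - 117) + (2z^3 + 20z^2 + 4z + 286)
  z^4 - z^3 + 4z^2 + 9z - 117 = ((1/2)z - 11/2)(2z^3 + 20z^2 + 4z + 286) + (112z^2 - 112z + 1456)
  2z^3 + 20z^2 + 4z + 286 = ((1/56)z + 11/56)(112z^2 - 112z + 1456) + (0)
Last nonzero remainder: 112z^2 - 112z + 1456. Dividing through by 112 gives the monic gcd z^2 - z + 13.
Cancel z^2 - z + 13 from numerator and denominator to get the reduced form.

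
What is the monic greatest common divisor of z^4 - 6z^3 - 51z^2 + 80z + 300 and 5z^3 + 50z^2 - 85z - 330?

z^2 - z - 6

Apply the Euclidean algorithm:
  z^4 - 6z^3 - 51z^2 + 80z + 300 = ((1/5)z - 16/5)(5z^3 + 50z^2 - 85z - 330) + (126z^2 - 126z - 756)
  5z^3 + 50z^2 - 85z - 330 = ((5/126)z + 55/126)(126z^2 - 126z - 756) + (0)
Last nonzero remainder: 126z^2 - 126z - 756. Dividing through by 126 gives the monic gcd z^2 - z - 6.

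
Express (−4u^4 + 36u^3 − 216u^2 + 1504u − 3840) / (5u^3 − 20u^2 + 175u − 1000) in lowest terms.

(−4u^2 + 40u − 96)/(5u − 25)

By polynomial division,
  −4u^4 + 36u^3 − 216u^2 + 1504u − 3840 = (−(4/5)u + 4)(5u^3 − 20u^2 + 175u − 1000) + (4u^2 + 4u + 160)
  5u^3 − 20u^2 + 175u − 1000 = ((5/4)u − 25/4)(4u^2 + 4u + 160) + (0)
Last nonzero remainder: 4u^2 + 4u + 160. Dividing through by 4 gives the monic gcd u^2 + u + 40.
Cancel u^2 + u + 40 from numerator and denominator to get the reduced form.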